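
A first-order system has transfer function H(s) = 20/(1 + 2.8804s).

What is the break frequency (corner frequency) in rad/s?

Corner frequency = 1/τ = 1/2.8804 = 0.347 rad/s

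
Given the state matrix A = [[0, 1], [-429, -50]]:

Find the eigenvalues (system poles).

det(A - λI) = λ² - (-50)λ + 429 = (λ - (-11))(λ - (-39)). Eigenvalues: -11, -39.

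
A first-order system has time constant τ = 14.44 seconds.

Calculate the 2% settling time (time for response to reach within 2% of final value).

For first-order system, 2% settling time ≈ 4τ = 4 × 14.44 = 57.76 s.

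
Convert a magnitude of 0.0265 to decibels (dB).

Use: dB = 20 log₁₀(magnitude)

dB = 20 log₁₀(0.0265) = -31.5 dB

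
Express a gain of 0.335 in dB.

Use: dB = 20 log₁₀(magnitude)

dB = 20 log₁₀(0.335) = -9.5 dB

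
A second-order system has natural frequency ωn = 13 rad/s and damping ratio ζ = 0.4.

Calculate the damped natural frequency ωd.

ωd = ωn√(1 - ζ²) = 13√(1 - 0.4²) = 11.91 rad/s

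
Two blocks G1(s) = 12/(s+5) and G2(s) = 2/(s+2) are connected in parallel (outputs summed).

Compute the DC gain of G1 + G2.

Parallel: G_eq = G1 + G2. DC gain = G1(0) + G2(0) = 12/5 + 2/2 = 2.4 + 1 = 3.4.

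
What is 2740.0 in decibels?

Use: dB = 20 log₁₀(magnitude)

dB = 20 log₁₀(2740.0) = 68.8 dB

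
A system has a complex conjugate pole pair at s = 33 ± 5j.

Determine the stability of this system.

Real part of poles is 33 (> 0, right half-plane). Unstable.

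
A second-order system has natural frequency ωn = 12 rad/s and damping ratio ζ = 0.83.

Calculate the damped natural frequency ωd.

ωd = ωn√(1 - ζ²) = 12√(1 - 0.83²) = 6.69 rad/s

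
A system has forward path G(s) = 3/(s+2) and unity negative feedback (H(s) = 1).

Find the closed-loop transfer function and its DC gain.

T(s) = G/(1+GH) = [3/(s+2)] / [1 + 3/(s+2)] = 3/(s+2+3) = 3/(s+5). DC gain = 3/5 = 0.6.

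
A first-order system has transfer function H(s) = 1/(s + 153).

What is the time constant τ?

For H(s) = 1/(s + 1/τ), the pole is at -1/τ = -153, so τ = 1/153 = 0.0065 s.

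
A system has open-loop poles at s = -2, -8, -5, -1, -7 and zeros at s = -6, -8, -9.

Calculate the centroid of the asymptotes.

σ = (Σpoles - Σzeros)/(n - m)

σ = (Σpoles - Σzeros)/(n - m) = (-23 - (-23))/(5 - 3) = 0/2 = 0.0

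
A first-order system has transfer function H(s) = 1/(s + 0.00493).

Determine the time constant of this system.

For H(s) = 1/(s + 1/τ), the pole is at -1/τ = -0.00493, so τ = 1/0.00493 = 202.8 s.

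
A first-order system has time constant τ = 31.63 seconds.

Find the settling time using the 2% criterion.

For first-order system, 2% settling time ≈ 4τ = 4 × 31.63 = 126.52 s.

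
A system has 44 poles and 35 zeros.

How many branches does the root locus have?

Root locus has n branches where n = number of poles = 44.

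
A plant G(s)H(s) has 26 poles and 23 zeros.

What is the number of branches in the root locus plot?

Root locus has n branches where n = number of poles = 26.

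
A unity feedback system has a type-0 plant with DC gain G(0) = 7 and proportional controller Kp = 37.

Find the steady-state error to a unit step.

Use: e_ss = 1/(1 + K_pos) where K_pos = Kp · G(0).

K_pos = Kp · G(0) = 37 × 7 = 259. e_ss = 1/(1 + 259) = 0.0038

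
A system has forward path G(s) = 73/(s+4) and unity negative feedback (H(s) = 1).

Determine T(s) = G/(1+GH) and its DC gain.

T(s) = G/(1+GH) = [73/(s+4)] / [1 + 73/(s+4)] = 73/(s+4+73) = 73/(s+77). DC gain = 73/77 = 0.9481.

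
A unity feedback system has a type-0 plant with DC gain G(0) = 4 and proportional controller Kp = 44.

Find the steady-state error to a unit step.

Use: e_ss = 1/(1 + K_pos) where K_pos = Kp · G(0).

K_pos = Kp · G(0) = 44 × 4 = 176. e_ss = 1/(1 + 176) = 0.0056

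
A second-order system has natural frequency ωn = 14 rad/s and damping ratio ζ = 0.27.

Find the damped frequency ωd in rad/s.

ωd = ωn√(1 - ζ²) = 14√(1 - 0.27²) = 13.48 rad/s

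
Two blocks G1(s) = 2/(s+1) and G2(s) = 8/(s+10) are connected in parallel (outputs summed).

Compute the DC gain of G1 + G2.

Parallel: G_eq = G1 + G2. DC gain = G1(0) + G2(0) = 2/1 + 8/10 = 2 + 0.8 = 2.8.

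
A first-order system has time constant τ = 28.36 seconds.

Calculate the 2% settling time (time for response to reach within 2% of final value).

For first-order system, 2% settling time ≈ 4τ = 4 × 28.36 = 113.44 s.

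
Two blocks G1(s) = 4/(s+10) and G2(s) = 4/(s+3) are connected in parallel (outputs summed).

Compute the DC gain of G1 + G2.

Parallel: G_eq = G1 + G2. DC gain = G1(0) + G2(0) = 4/10 + 4/3 = 0.4 + 1.3333 = 1.7333.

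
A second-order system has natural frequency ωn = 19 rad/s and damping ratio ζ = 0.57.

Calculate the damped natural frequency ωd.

ωd = ωn√(1 - ζ²) = 19√(1 - 0.57²) = 15.61 rad/s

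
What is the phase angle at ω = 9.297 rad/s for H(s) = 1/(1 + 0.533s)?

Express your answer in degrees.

Phase = -arctan(ωτ) = -arctan(9.297 × 0.533) = -78.6°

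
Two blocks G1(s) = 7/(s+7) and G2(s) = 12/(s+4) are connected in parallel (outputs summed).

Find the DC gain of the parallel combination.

Parallel: G_eq = G1 + G2. DC gain = G1(0) + G2(0) = 7/7 + 12/4 = 1 + 3 = 4.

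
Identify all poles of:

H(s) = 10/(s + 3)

Pole is where denominator = 0: s + 3 = 0, so s = -3.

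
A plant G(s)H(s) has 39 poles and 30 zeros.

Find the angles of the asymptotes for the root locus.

n - m = 39 - 30 = 9. Angles: θk = (2k + 1)·180°/9 = 20°, 60°, 100°, 140°, 180°, 220°, 260°, 300°, 340°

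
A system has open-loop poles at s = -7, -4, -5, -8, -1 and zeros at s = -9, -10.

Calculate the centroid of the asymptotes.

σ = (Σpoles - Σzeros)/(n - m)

σ = (Σpoles - Σzeros)/(n - m) = (-25 - (-19))/(5 - 2) = -6/3 = -2.0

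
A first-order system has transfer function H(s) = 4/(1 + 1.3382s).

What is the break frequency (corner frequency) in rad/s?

Corner frequency = 1/τ = 1/1.3382 = 0.747 rad/s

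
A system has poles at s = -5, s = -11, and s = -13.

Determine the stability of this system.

All poles are in the left half-plane. System is stable.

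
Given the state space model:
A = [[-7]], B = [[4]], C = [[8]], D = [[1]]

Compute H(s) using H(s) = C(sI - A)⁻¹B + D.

(sI - A)⁻¹ = 1/(s + 7). H(s) = 8×4/(s + 7) + 1 = (s + 39)/(s + 7).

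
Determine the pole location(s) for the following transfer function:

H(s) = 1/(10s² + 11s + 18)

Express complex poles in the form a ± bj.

Discriminant = 11² - 4×10×18 = 121 - 720 = -599 < 0, so the poles are a complex conjugate pair s = (-11 ± j√599)/(2×10). Real part = -11/(2×10) = -11/20 = -0.55; imaginary part = ±√599/(2×10) ≈ 1.2237. Poles: s = -0.55 ± 1.2237j.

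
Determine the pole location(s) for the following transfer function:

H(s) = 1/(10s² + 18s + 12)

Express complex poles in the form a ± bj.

Discriminant = 18² - 4×10×12 = 324 - 480 = -156 < 0, so the poles are a complex conjugate pair s = (-18 ± j√156)/(2×10). Real part = -18/(2×10) = -18/20 = -0.9; imaginary part = ±√156/(2×10) ≈ 0.6245. Poles: s = -0.9 ± 0.6245j.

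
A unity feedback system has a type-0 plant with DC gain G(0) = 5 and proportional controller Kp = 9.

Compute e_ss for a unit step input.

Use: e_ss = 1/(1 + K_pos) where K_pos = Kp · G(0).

K_pos = Kp · G(0) = 9 × 5 = 45. e_ss = 1/(1 + 45) = 0.0217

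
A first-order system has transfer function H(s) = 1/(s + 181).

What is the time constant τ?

For H(s) = 1/(s + 1/τ), the pole is at -1/τ = -181, so τ = 1/181 = 0.0055 s.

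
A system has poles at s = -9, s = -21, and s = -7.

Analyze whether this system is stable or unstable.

All poles are in the left half-plane. System is stable.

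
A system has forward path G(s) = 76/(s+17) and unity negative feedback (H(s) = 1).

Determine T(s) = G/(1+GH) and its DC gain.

T(s) = G/(1+GH) = [76/(s+17)] / [1 + 76/(s+17)] = 76/(s+17+76) = 76/(s+93). DC gain = 76/93 = 0.8172.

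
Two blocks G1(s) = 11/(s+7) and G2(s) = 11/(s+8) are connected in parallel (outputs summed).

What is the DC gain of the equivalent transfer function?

Parallel: G_eq = G1 + G2. DC gain = G1(0) + G2(0) = 11/7 + 11/8 = 1.5714 + 1.375 = 2.9464.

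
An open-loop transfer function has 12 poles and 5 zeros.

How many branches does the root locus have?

Root locus has n branches where n = number of poles = 12.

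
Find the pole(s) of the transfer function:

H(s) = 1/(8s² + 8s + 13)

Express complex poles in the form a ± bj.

Discriminant = 8² - 4×8×13 = 64 - 416 = -352 < 0, so the poles are a complex conjugate pair s = (-8 ± j√352)/(2×8). Real part = -8/(2×8) = -8/16 = -0.5; imaginary part = ±√352/(2×8) ≈ 1.1726. Poles: s = -0.5 ± 1.1726j.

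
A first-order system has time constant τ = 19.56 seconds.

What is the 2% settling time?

For first-order system, 2% settling time ≈ 4τ = 4 × 19.56 = 78.24 s.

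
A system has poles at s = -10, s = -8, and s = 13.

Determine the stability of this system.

Pole(s) at s = 13 are not in the left half-plane. System is unstable.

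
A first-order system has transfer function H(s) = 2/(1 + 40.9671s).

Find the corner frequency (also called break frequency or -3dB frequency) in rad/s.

Corner frequency = 1/τ = 1/40.9671 = 0.024 rad/s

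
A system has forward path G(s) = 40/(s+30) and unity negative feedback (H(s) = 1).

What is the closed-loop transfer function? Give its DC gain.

T(s) = G/(1+GH) = [40/(s+30)] / [1 + 40/(s+30)] = 40/(s+30+40) = 40/(s+70). DC gain = 40/70 = 0.5714.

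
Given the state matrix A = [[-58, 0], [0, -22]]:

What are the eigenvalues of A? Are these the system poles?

For diagonal matrix, eigenvalues are diagonal entries: λ₁ = -58, λ₂ = -22. Eigenvalues of A = system poles.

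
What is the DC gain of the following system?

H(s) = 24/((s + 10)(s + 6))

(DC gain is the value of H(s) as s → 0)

DC gain = H(0) = 24/(10 × 6) = 24/60 = 0.4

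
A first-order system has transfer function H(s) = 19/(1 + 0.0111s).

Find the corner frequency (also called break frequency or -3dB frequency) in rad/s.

Corner frequency = 1/τ = 1/0.0111 = 90.09 rad/s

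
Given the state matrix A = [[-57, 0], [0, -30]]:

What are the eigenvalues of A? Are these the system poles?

For diagonal matrix, eigenvalues are diagonal entries: λ₁ = -57, λ₂ = -30. Eigenvalues of A = system poles.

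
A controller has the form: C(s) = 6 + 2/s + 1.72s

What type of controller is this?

This is a Proportional-Integral-Derivative (PID) controller.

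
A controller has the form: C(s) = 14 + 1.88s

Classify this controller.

This is a Proportional-Derivative (PD) controller.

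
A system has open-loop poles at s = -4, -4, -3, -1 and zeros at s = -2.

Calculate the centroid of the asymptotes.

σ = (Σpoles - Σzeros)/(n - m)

σ = (Σpoles - Σzeros)/(n - m) = (-12 - (-2))/(4 - 1) = -10/3 = -3.33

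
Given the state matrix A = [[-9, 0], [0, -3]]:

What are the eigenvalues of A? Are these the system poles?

For diagonal matrix, eigenvalues are diagonal entries: λ₁ = -9, λ₂ = -3. Eigenvalues of A = system poles.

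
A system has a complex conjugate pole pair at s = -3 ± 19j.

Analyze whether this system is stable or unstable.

Real part of poles is -3 (< 0, left half-plane). Stable.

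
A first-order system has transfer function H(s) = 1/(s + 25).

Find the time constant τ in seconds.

For H(s) = 1/(s + 1/τ), the pole is at -1/τ = -25, so τ = 1/25 = 0.04 s.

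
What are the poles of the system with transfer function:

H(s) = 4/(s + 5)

Pole is where denominator = 0: s + 5 = 0, so s = -5.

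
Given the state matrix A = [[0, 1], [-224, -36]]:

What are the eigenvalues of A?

det(A - λI) = λ² - (-36)λ + 224 = (λ - (-28))(λ - (-8)). Eigenvalues: -28, -8.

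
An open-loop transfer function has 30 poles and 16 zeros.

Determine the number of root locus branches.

Root locus has n branches where n = number of poles = 30.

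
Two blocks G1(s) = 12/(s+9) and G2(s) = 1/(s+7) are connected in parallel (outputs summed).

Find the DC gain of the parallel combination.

Parallel: G_eq = G1 + G2. DC gain = G1(0) + G2(0) = 12/9 + 1/7 = 1.3333 + 0.1429 = 1.4762.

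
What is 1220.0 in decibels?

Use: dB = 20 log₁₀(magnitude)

dB = 20 log₁₀(1220.0) = 61.7 dB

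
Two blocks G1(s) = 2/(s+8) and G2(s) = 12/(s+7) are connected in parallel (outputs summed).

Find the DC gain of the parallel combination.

Parallel: G_eq = G1 + G2. DC gain = G1(0) + G2(0) = 2/8 + 12/7 = 0.25 + 1.7143 = 1.9643.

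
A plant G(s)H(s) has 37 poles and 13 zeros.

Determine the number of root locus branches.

Root locus has n branches where n = number of poles = 37.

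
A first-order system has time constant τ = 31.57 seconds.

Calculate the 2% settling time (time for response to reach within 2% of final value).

For first-order system, 2% settling time ≈ 4τ = 4 × 31.57 = 126.28 s.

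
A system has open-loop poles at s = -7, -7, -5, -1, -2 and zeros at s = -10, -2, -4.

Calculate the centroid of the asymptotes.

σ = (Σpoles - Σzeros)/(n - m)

σ = (Σpoles - Σzeros)/(n - m) = (-22 - (-16))/(5 - 3) = -6/2 = -3.0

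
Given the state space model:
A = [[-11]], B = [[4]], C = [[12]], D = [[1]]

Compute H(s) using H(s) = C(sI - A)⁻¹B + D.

(sI - A)⁻¹ = 1/(s + 11). H(s) = 12×4/(s + 11) + 1 = (s + 59)/(s + 11).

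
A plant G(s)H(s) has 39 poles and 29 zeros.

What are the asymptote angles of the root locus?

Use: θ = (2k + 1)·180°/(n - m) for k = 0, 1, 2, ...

n - m = 39 - 29 = 10. Angles: θk = (2k + 1)·180°/10 = 18°, 54°, 90°, 126°, 162°, 198°, 234°, 270°, 306°, 342°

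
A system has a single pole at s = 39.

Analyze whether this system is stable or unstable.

Pole at s = 39 is in the right half-plane. Unstable.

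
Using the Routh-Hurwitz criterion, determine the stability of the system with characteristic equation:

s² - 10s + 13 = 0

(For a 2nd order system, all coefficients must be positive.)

Coefficients: 1, -10, 13. b=-10 not positive, so system is unstable.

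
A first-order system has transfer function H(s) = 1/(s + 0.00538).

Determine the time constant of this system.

For H(s) = 1/(s + 1/τ), the pole is at -1/τ = -0.00538, so τ = 1/0.00538 = 185.9 s.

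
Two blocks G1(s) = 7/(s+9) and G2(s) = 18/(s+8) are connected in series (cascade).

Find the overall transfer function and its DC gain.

Series: multiply transfer functions. G_eq = 7/(s+9) × 18/(s+8) = 126/((s+9)(s+8)). DC gain = 126/(9×8) = 1.75.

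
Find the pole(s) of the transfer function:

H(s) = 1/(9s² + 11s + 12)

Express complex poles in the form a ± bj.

Discriminant = 11² - 4×9×12 = 121 - 432 = -311 < 0, so the poles are a complex conjugate pair s = (-11 ± j√311)/(2×9). Real part = -11/(2×9) = -11/18 ≈ -0.6111; imaginary part = ±√311/(2×9) ≈ 0.9797. Poles: s = -0.6111 ± 0.9797j.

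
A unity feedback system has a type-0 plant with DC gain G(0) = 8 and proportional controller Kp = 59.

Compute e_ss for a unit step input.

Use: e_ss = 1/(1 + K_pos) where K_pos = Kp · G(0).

K_pos = Kp · G(0) = 59 × 8 = 472. e_ss = 1/(1 + 472) = 0.0021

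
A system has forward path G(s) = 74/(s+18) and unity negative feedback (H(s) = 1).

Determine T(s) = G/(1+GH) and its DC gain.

T(s) = G/(1+GH) = [74/(s+18)] / [1 + 74/(s+18)] = 74/(s+18+74) = 74/(s+92). DC gain = 74/92 = 0.8043.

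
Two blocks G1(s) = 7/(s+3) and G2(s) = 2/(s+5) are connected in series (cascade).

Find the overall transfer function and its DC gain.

Series: multiply transfer functions. G_eq = 7/(s+3) × 2/(s+5) = 14/((s+3)(s+5)). DC gain = 14/(3×5) = 0.9333.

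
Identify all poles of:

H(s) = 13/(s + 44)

Pole is where denominator = 0: s + 44 = 0, so s = -44.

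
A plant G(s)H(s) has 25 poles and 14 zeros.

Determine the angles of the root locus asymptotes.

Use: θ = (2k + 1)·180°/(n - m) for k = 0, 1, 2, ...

n - m = 25 - 14 = 11. Angles: θk = (2k + 1)·180°/11 = 16.36°, 49.09°, 81.82°, 114.55°, 147.27°, 180°, 212.73°, 245.45°, 278.18°, 310.91°, 343.64°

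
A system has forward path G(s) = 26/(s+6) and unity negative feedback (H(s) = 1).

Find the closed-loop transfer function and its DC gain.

T(s) = G/(1+GH) = [26/(s+6)] / [1 + 26/(s+6)] = 26/(s+6+26) = 26/(s+32). DC gain = 26/32 = 0.8125.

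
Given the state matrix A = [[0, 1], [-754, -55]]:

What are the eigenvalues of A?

det(A - λI) = λ² - (-55)λ + 754 = (λ - (-29))(λ - (-26)). Eigenvalues: -29, -26.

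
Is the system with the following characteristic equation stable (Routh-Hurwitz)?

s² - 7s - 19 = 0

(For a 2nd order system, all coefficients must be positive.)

Coefficients: 1, -7, -19. b=-7, c=-19 not positive, so system is unstable.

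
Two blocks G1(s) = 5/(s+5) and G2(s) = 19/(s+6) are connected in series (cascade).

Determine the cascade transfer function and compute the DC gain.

Series: multiply transfer functions. G_eq = 5/(s+5) × 19/(s+6) = 95/((s+5)(s+6)). DC gain = 95/(5×6) = 3.1667.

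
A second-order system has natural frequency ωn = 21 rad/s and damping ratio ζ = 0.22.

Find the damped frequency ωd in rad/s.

ωd = ωn√(1 - ζ²) = 21√(1 - 0.22²) = 20.49 rad/s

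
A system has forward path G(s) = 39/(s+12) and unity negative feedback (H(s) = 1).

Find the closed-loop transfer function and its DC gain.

T(s) = G/(1+GH) = [39/(s+12)] / [1 + 39/(s+12)] = 39/(s+12+39) = 39/(s+51). DC gain = 39/51 = 0.7647.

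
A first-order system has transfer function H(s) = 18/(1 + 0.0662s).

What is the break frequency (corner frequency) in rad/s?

Corner frequency = 1/τ = 1/0.0662 = 15.106 rad/s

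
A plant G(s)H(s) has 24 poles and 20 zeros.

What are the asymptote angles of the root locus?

n - m = 24 - 20 = 4. Angles: θk = (2k + 1)·180°/4 = 45°, 135°, 225°, 315°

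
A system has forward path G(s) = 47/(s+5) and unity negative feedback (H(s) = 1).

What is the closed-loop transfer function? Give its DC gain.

T(s) = G/(1+GH) = [47/(s+5)] / [1 + 47/(s+5)] = 47/(s+5+47) = 47/(s+52). DC gain = 47/52 = 0.9038.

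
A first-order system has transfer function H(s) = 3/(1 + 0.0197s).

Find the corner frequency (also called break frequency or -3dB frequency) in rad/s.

Corner frequency = 1/τ = 1/0.0197 = 50.761 rad/s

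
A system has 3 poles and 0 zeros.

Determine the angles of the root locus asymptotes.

n - m = 3 - 0 = 3. Angles: θk = (2k + 1)·180°/3 = 60°, 180°, 300°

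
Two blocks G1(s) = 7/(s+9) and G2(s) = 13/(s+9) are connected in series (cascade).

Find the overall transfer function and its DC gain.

Series: multiply transfer functions. G_eq = 7/(s+9) × 13/(s+9) = 91/((s+9)(s+9)). DC gain = 91/(9×9) = 1.1235.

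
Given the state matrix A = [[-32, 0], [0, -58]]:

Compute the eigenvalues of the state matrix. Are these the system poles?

For diagonal matrix, eigenvalues are diagonal entries: λ₁ = -32, λ₂ = -58. Eigenvalues of A = system poles.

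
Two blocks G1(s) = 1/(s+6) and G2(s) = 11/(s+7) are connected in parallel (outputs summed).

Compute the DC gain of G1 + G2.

Parallel: G_eq = G1 + G2. DC gain = G1(0) + G2(0) = 1/6 + 11/7 = 0.1667 + 1.5714 = 1.7381.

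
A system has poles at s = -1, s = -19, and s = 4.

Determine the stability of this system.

Pole(s) at s = 4 are not in the left half-plane. System is unstable.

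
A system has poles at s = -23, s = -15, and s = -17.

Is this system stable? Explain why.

All poles are in the left half-plane. System is stable.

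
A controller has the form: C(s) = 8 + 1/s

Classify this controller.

This is a Proportional-Integral (PI) controller.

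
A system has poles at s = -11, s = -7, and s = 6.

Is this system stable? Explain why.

Pole(s) at s = 6 are not in the left half-plane. System is unstable.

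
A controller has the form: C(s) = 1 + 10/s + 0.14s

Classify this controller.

This is a Proportional-Integral-Derivative (PID) controller.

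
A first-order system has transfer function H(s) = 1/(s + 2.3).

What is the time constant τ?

For H(s) = 1/(s + 1/τ), the pole is at -1/τ = -2.3, so τ = 1/2.3 = 0.4348 s.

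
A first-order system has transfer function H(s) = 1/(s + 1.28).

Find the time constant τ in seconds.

For H(s) = 1/(s + 1/τ), the pole is at -1/τ = -1.28, so τ = 1/1.28 = 0.78125 s.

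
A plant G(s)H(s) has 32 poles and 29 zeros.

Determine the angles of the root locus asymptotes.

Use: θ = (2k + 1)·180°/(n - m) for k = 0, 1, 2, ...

n - m = 32 - 29 = 3. Angles: θk = (2k + 1)·180°/3 = 60°, 180°, 300°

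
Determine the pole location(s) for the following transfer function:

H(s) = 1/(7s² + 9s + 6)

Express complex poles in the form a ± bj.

Discriminant = 9² - 4×7×6 = 81 - 168 = -87 < 0, so the poles are a complex conjugate pair s = (-9 ± j√87)/(2×7). Real part = -9/(2×7) = -9/14 ≈ -0.6429; imaginary part = ±√87/(2×7) ≈ 0.6662. Poles: s = -0.6429 ± 0.6662j.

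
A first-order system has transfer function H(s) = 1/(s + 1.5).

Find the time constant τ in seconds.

For H(s) = 1/(s + 1/τ), the pole is at -1/τ = -1.5, so τ = 1/1.5 = 0.6667 s.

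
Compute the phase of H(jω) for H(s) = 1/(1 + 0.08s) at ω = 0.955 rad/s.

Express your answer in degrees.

Phase = -arctan(ωτ) = -arctan(0.955 × 0.08) = -4.4°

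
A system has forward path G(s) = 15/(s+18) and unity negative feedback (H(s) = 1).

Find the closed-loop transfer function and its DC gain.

T(s) = G/(1+GH) = [15/(s+18)] / [1 + 15/(s+18)] = 15/(s+18+15) = 15/(s+33). DC gain = 15/33 = 0.4545.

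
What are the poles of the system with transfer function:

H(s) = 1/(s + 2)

Pole is where denominator = 0: s + 2 = 0, so s = -2.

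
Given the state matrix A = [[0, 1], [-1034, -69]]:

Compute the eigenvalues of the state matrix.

det(A - λI) = λ² - (-69)λ + 1034 = (λ - (-47))(λ - (-22)). Eigenvalues: -47, -22.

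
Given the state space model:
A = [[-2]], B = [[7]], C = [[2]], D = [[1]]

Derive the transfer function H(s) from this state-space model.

(sI - A)⁻¹ = 1/(s + 2). H(s) = 2×7/(s + 2) + 1 = (s + 16)/(s + 2).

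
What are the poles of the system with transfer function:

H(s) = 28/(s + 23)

Pole is where denominator = 0: s + 23 = 0, so s = -23.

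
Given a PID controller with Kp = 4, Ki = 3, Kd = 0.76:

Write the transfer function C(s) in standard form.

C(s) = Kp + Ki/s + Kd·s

Substituting values: C(s) = 4 + 3/s + 0.76s = (0.76s² + 4s + 3)/s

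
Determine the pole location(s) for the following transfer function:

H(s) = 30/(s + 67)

Pole is where denominator = 0: s + 67 = 0, so s = -67.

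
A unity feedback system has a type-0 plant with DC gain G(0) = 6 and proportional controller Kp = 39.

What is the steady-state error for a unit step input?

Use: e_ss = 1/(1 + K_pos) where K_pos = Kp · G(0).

K_pos = Kp · G(0) = 39 × 6 = 234. e_ss = 1/(1 + 234) = 0.0043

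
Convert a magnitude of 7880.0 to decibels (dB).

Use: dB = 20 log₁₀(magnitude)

dB = 20 log₁₀(7880.0) = 77.9 dB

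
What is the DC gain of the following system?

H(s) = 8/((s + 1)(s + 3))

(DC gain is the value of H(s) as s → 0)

DC gain = H(0) = 8/(1 × 3) = 8/3 = 2.6667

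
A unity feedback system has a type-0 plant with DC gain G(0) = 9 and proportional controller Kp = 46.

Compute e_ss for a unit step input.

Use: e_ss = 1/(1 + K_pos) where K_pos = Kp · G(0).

K_pos = Kp · G(0) = 46 × 9 = 414. e_ss = 1/(1 + 414) = 0.0024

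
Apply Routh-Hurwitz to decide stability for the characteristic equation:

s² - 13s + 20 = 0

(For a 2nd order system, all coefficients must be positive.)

Coefficients: 1, -13, 20. b=-13 not positive, so system is unstable.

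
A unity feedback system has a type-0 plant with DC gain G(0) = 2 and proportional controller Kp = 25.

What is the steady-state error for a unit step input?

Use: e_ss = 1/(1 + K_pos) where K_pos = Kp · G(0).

K_pos = Kp · G(0) = 25 × 2 = 50. e_ss = 1/(1 + 50) = 0.0196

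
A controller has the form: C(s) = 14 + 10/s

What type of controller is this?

This is a Proportional-Integral (PI) controller.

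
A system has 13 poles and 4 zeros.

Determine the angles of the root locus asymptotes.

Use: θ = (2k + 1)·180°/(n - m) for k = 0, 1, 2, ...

n - m = 13 - 4 = 9. Angles: θk = (2k + 1)·180°/9 = 20°, 60°, 100°, 140°, 180°, 220°, 260°, 300°, 340°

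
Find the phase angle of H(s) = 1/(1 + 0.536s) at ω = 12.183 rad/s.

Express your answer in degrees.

Phase = -arctan(ωτ) = -arctan(12.183 × 0.536) = -81.3°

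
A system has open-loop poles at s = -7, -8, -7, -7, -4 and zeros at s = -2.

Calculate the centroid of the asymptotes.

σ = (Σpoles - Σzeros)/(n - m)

σ = (Σpoles - Σzeros)/(n - m) = (-33 - (-2))/(5 - 1) = -31/4 = -7.75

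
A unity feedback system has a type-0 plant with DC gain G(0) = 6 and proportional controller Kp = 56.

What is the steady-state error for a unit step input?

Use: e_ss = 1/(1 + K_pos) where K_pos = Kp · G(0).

K_pos = Kp · G(0) = 56 × 6 = 336. e_ss = 1/(1 + 336) = 0.0030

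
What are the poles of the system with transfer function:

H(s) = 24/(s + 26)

Pole is where denominator = 0: s + 26 = 0, so s = -26.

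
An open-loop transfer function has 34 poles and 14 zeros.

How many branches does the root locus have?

Root locus has n branches where n = number of poles = 34.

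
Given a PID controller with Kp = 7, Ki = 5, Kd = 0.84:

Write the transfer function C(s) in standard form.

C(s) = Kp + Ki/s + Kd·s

Substituting values: C(s) = 7 + 5/s + 0.84s = (0.84s² + 7s + 5)/s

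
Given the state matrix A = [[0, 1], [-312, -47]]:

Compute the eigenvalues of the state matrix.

det(A - λI) = λ² - (-47)λ + 312 = (λ - (-39))(λ - (-8)). Eigenvalues: -39, -8.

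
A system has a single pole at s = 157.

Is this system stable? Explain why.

Pole at s = 157 is in the right half-plane. Unstable.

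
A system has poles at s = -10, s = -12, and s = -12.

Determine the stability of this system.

All poles are in the left half-plane. System is stable.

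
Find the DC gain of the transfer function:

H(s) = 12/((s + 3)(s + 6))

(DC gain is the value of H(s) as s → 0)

DC gain = H(0) = 12/(3 × 6) = 12/18 = 0.6667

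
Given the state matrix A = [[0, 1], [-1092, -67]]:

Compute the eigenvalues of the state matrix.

det(A - λI) = λ² - (-67)λ + 1092 = (λ - (-28))(λ - (-39)). Eigenvalues: -28, -39.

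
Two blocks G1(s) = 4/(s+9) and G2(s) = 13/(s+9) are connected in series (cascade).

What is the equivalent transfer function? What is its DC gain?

Series: multiply transfer functions. G_eq = 4/(s+9) × 13/(s+9) = 52/((s+9)(s+9)). DC gain = 52/(9×9) = 0.6420.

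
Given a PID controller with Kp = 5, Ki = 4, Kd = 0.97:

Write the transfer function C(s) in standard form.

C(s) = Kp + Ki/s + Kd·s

Substituting values: C(s) = 5 + 4/s + 0.97s = (0.97s² + 5s + 4)/s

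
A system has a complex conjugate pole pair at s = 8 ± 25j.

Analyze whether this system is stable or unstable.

Real part of poles is 8 (> 0, right half-plane). Unstable.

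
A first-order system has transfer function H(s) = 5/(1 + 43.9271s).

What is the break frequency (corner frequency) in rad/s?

Corner frequency = 1/τ = 1/43.9271 = 0.023 rad/s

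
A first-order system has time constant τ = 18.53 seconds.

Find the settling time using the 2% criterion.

For first-order system, 2% settling time ≈ 4τ = 4 × 18.53 = 74.12 s.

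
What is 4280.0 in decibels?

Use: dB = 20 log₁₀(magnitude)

dB = 20 log₁₀(4280.0) = 72.6 dB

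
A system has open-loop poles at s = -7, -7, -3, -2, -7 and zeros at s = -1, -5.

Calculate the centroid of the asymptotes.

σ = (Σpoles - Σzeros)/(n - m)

σ = (Σpoles - Σzeros)/(n - m) = (-26 - (-6))/(5 - 2) = -20/3 = -6.67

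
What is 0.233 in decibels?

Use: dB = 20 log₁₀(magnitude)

dB = 20 log₁₀(0.233) = -12.7 dB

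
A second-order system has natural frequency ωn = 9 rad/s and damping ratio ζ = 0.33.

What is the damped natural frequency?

ωd = ωn√(1 - ζ²) = 9√(1 - 0.33²) = 8.5 rad/s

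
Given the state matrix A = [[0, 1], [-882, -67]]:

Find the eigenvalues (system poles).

det(A - λI) = λ² - (-67)λ + 882 = (λ - (-18))(λ - (-49)). Eigenvalues: -18, -49.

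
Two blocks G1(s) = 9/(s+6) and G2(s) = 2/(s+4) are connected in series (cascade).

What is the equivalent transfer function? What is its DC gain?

Series: multiply transfer functions. G_eq = 9/(s+6) × 2/(s+4) = 18/((s+6)(s+4)). DC gain = 18/(6×4) = 0.75.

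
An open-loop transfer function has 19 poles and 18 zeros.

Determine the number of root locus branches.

Root locus has n branches where n = number of poles = 19.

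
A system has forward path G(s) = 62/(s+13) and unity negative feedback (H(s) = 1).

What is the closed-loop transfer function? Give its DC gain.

T(s) = G/(1+GH) = [62/(s+13)] / [1 + 62/(s+13)] = 62/(s+13+62) = 62/(s+75). DC gain = 62/75 = 0.8267.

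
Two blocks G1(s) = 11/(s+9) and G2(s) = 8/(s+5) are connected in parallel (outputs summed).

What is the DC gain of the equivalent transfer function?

Parallel: G_eq = G1 + G2. DC gain = G1(0) + G2(0) = 11/9 + 8/5 = 1.2222 + 1.6 = 2.8222.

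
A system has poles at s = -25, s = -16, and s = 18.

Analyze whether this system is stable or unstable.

Pole(s) at s = 18 are not in the left half-plane. System is unstable.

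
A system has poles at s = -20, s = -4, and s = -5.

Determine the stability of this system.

All poles are in the left half-plane. System is stable.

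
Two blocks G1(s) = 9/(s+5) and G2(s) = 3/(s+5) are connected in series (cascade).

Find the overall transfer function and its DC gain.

Series: multiply transfer functions. G_eq = 9/(s+5) × 3/(s+5) = 27/((s+5)(s+5)). DC gain = 27/(5×5) = 1.08.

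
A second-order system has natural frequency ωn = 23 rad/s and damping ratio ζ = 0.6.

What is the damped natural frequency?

ωd = ωn√(1 - ζ²) = 23√(1 - 0.6²) = 18.4 rad/s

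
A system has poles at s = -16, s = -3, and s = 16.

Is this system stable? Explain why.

Pole(s) at s = 16 are not in the left half-plane. System is unstable.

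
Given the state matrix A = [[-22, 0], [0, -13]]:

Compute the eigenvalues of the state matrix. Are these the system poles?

For diagonal matrix, eigenvalues are diagonal entries: λ₁ = -22, λ₂ = -13. Eigenvalues of A = system poles.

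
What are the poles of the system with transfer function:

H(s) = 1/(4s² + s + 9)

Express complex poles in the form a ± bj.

Discriminant = 1² - 4×4×9 = 1 - 144 = -143 < 0, so the poles are a complex conjugate pair s = (-1 ± j√143)/(2×4). Real part = -1/(2×4) = -1/8 = -0.125; imaginary part = ±√143/(2×4) ≈ 1.4948. Poles: s = -0.125 ± 1.4948j.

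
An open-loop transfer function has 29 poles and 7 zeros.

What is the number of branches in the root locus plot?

Root locus has n branches where n = number of poles = 29.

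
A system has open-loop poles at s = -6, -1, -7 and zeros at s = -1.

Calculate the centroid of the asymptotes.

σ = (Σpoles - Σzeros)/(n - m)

σ = (Σpoles - Σzeros)/(n - m) = (-14 - (-1))/(3 - 1) = -13/2 = -6.5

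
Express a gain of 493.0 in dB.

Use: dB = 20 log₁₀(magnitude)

dB = 20 log₁₀(493.0) = 53.9 dB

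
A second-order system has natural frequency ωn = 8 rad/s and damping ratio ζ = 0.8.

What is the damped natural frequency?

ωd = ωn√(1 - ζ²) = 8√(1 - 0.8²) = 4.8 rad/s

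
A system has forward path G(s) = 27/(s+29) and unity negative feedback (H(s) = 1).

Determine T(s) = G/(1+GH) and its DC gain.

T(s) = G/(1+GH) = [27/(s+29)] / [1 + 27/(s+29)] = 27/(s+29+27) = 27/(s+56). DC gain = 27/56 = 0.4821.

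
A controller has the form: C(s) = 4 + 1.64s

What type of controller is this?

This is a Proportional-Derivative (PD) controller.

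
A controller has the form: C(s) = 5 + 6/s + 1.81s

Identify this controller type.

This is a Proportional-Integral-Derivative (PID) controller.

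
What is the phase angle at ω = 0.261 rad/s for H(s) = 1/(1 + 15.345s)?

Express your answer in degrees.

Phase = -arctan(ωτ) = -arctan(0.261 × 15.345) = -76.0°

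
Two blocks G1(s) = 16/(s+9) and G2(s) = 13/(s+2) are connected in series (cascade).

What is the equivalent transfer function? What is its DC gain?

Series: multiply transfer functions. G_eq = 16/(s+9) × 13/(s+2) = 208/((s+9)(s+2)). DC gain = 208/(9×2) = 11.5556.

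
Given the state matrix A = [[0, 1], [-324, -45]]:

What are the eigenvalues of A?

det(A - λI) = λ² - (-45)λ + 324 = (λ - (-9))(λ - (-36)). Eigenvalues: -9, -36.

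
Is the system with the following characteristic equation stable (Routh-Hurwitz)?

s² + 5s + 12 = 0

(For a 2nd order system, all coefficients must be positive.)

Coefficients: 1, 5, 12. All positive, so system is stable.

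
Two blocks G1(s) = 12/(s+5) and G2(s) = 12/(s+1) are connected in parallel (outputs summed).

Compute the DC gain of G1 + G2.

Parallel: G_eq = G1 + G2. DC gain = G1(0) + G2(0) = 12/5 + 12/1 = 2.4 + 12 = 14.4.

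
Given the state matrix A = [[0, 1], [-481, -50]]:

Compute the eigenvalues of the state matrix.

det(A - λI) = λ² - (-50)λ + 481 = (λ - (-37))(λ - (-13)). Eigenvalues: -37, -13.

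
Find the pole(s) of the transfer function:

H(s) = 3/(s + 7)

Pole is where denominator = 0: s + 7 = 0, so s = -7.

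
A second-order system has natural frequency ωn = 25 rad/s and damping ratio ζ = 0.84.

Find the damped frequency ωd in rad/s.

ωd = ωn√(1 - ζ²) = 25√(1 - 0.84²) = 13.56 rad/s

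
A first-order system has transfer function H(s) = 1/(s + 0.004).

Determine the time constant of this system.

For H(s) = 1/(s + 1/τ), the pole is at -1/τ = -0.004, so τ = 1/0.004 = 250 s.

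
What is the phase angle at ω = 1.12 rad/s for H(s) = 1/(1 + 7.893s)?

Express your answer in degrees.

Phase = -arctan(ωτ) = -arctan(1.12 × 7.893) = -83.5°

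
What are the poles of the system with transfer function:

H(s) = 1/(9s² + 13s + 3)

Discriminant = 13² - 4×9×3 = 169 - 108 = 61 > 0, so two distinct real poles. Using quadratic formula: s = (-13 ± √61)/(2×9) = (-13 ± √61)/18, with √61 ≈ 7.8102. s₁ ≈ -0.2883, s₂ ≈ -1.1561. Poles: s₁ = -0.2883, s₂ = -1.1561.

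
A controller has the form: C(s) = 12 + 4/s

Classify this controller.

This is a Proportional-Integral (PI) controller.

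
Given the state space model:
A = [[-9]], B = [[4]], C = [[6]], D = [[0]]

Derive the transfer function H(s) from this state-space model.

(sI - A)⁻¹ = 1/(s + 9). H(s) = 6 × 4/(s + 9) + 0 = 24/(s + 9).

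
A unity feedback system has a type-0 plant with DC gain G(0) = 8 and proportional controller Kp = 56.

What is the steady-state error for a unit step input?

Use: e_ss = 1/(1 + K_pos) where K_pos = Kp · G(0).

K_pos = Kp · G(0) = 56 × 8 = 448. e_ss = 1/(1 + 448) = 0.0022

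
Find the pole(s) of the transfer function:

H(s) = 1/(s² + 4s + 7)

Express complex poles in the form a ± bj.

Discriminant = 4² - 4×1×7 = 16 - 28 = -12 < 0, so the poles are a complex conjugate pair s = (-4 ± j√12)/(2×1). Real part = -4/(2×1) = -4/2 = -2; imaginary part = ±√12/(2×1) ≈ 1.7321. Poles: s = -2 ± 1.7321j.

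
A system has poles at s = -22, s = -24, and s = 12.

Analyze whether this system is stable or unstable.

Pole(s) at s = 12 are not in the left half-plane. System is unstable.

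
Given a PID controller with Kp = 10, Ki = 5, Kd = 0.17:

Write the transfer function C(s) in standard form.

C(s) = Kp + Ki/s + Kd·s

Substituting values: C(s) = 10 + 5/s + 0.17s = (0.17s² + 10s + 5)/s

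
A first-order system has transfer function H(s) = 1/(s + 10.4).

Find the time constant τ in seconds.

For H(s) = 1/(s + 1/τ), the pole is at -1/τ = -10.4, so τ = 1/10.4 = 0.0962 s.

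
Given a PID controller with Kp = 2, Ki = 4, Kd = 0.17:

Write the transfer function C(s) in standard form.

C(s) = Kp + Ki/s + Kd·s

Substituting values: C(s) = 2 + 4/s + 0.17s = (0.17s² + 2s + 4)/s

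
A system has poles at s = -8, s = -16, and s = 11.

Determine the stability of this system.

Pole(s) at s = 11 are not in the left half-plane. System is unstable.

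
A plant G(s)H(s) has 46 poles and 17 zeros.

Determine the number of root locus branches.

Root locus has n branches where n = number of poles = 46.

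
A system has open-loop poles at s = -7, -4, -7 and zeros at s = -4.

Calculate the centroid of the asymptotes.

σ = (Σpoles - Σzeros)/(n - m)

σ = (Σpoles - Σzeros)/(n - m) = (-18 - (-4))/(3 - 1) = -14/2 = -7.0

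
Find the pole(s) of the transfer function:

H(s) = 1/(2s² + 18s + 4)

Discriminant = 18² - 4×2×4 = 324 - 32 = 292 > 0, so two distinct real poles. Using quadratic formula: s = (-18 ± √292)/(2×2) = (-18 ± √292)/4, with √292 ≈ 17.0880. s₁ ≈ -0.2280, s₂ ≈ -8.7720. Poles: s₁ = -0.2280, s₂ = -8.7720.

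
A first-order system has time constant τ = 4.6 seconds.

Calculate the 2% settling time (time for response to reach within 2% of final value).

For first-order system, 2% settling time ≈ 4τ = 4 × 4.6 = 18.4 s.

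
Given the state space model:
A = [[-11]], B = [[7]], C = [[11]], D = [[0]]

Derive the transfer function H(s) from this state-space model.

(sI - A)⁻¹ = 1/(s + 11). H(s) = 11 × 7/(s + 11) + 0 = 77/(s + 11).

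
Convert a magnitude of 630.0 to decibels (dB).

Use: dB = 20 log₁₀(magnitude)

dB = 20 log₁₀(630.0) = 56.0 dB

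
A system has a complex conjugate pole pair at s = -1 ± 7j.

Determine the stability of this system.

Real part of poles is -1 (< 0, left half-plane). Stable.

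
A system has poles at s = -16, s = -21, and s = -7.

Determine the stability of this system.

All poles are in the left half-plane. System is stable.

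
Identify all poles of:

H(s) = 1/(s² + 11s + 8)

Discriminant = 11² - 4×1×8 = 121 - 32 = 89 > 0, so two distinct real poles. Using quadratic formula: s = (-11 ± √89)/(2×1) = (-11 ± √89)/2, with √89 ≈ 9.4340. s₁ ≈ -0.7830, s₂ ≈ -10.2170. Poles: s₁ = -0.7830, s₂ = -10.2170.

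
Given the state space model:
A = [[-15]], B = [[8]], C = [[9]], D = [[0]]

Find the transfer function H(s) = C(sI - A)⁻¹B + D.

(sI - A)⁻¹ = 1/(s + 15). H(s) = 9 × 8/(s + 15) + 0 = 72/(s + 15).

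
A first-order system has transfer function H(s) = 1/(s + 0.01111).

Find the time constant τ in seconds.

For H(s) = 1/(s + 1/τ), the pole is at -1/τ = -0.01111, so τ = 1/0.01111 = 90.01 s.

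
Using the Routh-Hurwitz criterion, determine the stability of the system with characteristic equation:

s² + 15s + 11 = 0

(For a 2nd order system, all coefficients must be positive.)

Coefficients: 1, 15, 11. All positive, so system is stable.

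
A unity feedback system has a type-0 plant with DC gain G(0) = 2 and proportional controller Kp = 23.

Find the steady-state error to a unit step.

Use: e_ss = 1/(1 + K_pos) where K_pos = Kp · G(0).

K_pos = Kp · G(0) = 23 × 2 = 46. e_ss = 1/(1 + 46) = 0.0213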